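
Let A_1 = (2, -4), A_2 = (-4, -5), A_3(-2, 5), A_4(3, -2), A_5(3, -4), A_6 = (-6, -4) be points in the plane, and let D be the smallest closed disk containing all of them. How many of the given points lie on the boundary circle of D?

3

By Welzl's lemma the MEC is supported by two points (diametrically opposite) or three points (on a circumcircle).
The minimum enclosing circle is determined by three boundary points: A_3, A_5, A_6.
Their circumcentre is (-1.5, -11/18) with r² = 5141/162.
The farthest remaining point A_2 is at distance² 4133/162 ≤ 5141/162.
The points at distance exactly r from the centre are A_3, A_5, A_6 — 3 points.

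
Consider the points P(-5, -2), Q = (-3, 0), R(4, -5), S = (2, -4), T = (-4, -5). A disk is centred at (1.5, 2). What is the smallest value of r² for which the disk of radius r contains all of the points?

The required radius is the distance from (1.5, 2) to the farthest point.
Squared distances: 58.25, 24.25, 55.25, 36.25, 79.25.
Maximum is 79.25, attained at T.

79.25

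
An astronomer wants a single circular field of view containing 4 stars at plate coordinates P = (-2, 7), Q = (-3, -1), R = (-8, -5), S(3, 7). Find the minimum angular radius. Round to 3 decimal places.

A smallest enclosing disk is always determined by at most three of the input points on its boundary.
The farthest pair is R–S with squared distance 265. The circle on this segment as diameter has centre (-2.5, 1) and r² = 265/4 = 66.25.
Check P: distance² to centre = 36.25 ≤ 66.25, so it lies inside.
All remaining points lie in this disk, and no smaller disk contains both endpoints, so this is the minimum enclosing circle.
r = √(66.25) ≈ 8.139.

8.139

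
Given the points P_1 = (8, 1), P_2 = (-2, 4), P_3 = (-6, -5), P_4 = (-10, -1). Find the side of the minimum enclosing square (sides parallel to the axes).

18

The bounding box has width 18 and height 9.
An axis-aligned square enclosing the set must have side ≥ max(width, height).
So the minimum side is max(18, 9) = 18.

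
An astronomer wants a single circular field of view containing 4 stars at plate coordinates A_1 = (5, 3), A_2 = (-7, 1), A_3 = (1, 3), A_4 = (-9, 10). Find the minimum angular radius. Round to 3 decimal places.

A smallest enclosing disk is always determined by at most three of the input points on its boundary.
The farthest pair is A_1–A_4 with squared distance 245. The circle on this segment as diameter has centre (-2, 6.5) and r² = 245/4 = 61.25.
Check A_2: distance² to centre = 55.25 ≤ 61.25, so it lies inside.
All remaining points lie in this disk, and no smaller disk contains both endpoints, so this is the minimum enclosing circle.
r = √(61.25) ≈ 7.826.

7.826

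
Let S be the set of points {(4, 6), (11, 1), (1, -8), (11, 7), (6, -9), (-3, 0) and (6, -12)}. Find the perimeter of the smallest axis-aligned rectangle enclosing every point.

Width = max x − min x = 11 − (-3) = 14.
Height = max y − min y = 7 − (-12) = 19.
Perimeter = 2(14 + 19) = 66.

66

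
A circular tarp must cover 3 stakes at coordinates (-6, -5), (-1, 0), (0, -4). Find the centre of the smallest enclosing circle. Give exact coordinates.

(-3.3, -2.7)

Call the three points A, B, C in the order given.
Side lengths²: AB² = 50, AC² = 37, BC² = 17.
Since AB² = 50 < 37 + 17 = 54, the triangle is acute, so the smallest enclosing circle is the circumcircle.
Circumcentre = (-3.3, -2.7), r² = 12.58.
Centre = (-3.3, -2.7).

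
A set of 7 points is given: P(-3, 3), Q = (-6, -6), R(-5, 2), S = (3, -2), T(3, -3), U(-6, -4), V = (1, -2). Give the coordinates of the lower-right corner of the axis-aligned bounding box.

(3, -6)

x-range [-6, 3], y-range [-6, 3].
The lower-right corner is (3, -6).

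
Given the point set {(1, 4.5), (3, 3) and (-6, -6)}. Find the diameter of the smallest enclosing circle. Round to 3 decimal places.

12.748

Call the three points A, B, C in the order given.
Side lengths²: AB² = 6.25, AC² = 159.25, BC² = 162.
Since BC² = 162 < 159.25 + 6.25 = 165.5, the triangle is acute, so the smallest enclosing circle is the circumcircle.
Circumcentre = (-1.75, -1.25), r² = 40.625.
Diameter = 2r = 2√(40.625) ≈ 12.748.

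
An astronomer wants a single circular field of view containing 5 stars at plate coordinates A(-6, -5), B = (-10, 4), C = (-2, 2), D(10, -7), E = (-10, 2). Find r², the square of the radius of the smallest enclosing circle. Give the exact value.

The farthest pair is B–D with squared distance 521. The circle on this segment as diameter has centre (0, -1.5) and r² = 521/4 = 130.25.
Check A: distance² to centre = 48.25 ≤ 130.25, so it lies inside.
All remaining points lie in this disk, and no smaller disk contains both endpoints, so this is the minimum enclosing circle.

130.25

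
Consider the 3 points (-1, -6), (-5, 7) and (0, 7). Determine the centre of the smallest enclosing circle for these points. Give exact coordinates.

(-2.5, 17/26)

Call the three points A, B, C in the order given.
Side lengths²: AB² = 185, AC² = 170, BC² = 25.
Since AB² = 185 < 170 + 25 = 195, the triangle is acute, so the smallest enclosing circle is the circumcircle.
Circumcentre = (-2.5, 17/26), r² = 15725/338.
Centre = (-2.5, 17/26).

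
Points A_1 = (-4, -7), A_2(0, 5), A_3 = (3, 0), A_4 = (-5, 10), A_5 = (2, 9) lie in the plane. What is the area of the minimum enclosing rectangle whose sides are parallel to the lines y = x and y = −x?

In coordinates u = x + y, v = x − y the rectangle is axis-aligned; the map (x,y)→(u,v) scales areas by 2.
u-values: -11, 5, 3, 5, 11; range = 11 − (-11) = 22.
v-values: 3, -5, 3, -15, -7; range = 3 − (-15) = 18.
Area = (22 × 18) / 2 = 198.

198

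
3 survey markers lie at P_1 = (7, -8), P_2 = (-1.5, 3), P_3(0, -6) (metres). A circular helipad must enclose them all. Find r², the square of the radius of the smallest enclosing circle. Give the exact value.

Side lengths²: P_1P_2² = 193.25, P_1P_3² = 53, P_2P_3² = 83.25.
Since P_1P_2² = 193.25 ≥ 83.25 + 53 = 136.25, the angle opposite P_1P_2 is not acute, so the smallest enclosing circle has P_1P_2 as diameter.
Centre = midpoint of P_1P_2 = (2.75, -2.5), r² = 193.25/4 = 48.3125.

48.3125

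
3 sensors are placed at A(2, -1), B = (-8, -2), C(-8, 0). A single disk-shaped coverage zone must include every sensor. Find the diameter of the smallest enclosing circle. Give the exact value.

Side lengths²: AB² = 101, AC² = 101, BC² = 4.
Since AC² = 101 < 101 + 4 = 105, the triangle is acute, so the smallest enclosing circle is the circumcircle.
Circumcentre = (-3.05, -1), r² = 25.5025.
Diameter = 2r = 2√(25.5025) = 10.1.

10.1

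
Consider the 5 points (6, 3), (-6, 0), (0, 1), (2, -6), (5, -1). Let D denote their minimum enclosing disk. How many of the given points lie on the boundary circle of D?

3

By Welzl's lemma the MEC is supported by two points (diametrically opposite) or three points (on a circumcircle).
The minimum enclosing circle is determined by three boundary points: (6, 3), (-6, 0), (2, -6).
Their circumcentre is (0.34375, 0.125) with r² = 40.2587890625.
The farthest remaining point (5, -1) is at distance² 22.9462890625 ≤ 40.2587890625.
The points at distance exactly r from the centre are (6, 3), (-6, 0), (2, -6) — 3 points.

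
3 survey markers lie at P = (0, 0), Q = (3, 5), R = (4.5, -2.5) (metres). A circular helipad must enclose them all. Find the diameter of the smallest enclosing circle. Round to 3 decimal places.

Side lengths²: PQ² = 34, PR² = 26.5, QR² = 58.5.
Since QR² = 58.5 < 34 + 26.5 = 60.5, the triangle is acute, so the smallest enclosing circle is the circumcircle.
Circumcentre = (3.625, 1.225), r² = 14.64125.
Diameter = 2r = 2√(14.64125) ≈ 7.653.

7.653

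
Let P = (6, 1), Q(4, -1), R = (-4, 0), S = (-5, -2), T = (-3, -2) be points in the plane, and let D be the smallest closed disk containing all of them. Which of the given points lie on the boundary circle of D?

By Welzl's lemma the MEC is supported by two points (diametrically opposite) or three points (on a circumcircle).
The farthest pair is P–S with squared distance 130. The circle on this segment as diameter has centre (0.5, -0.5) and r² = 130/4 = 32.5.
Check Q: distance² to centre = 12.5 ≤ 32.5, so it lies inside.
All remaining points lie in this disk, and no smaller disk contains both endpoints, so this is the minimum enclosing circle.
The points at distance exactly r from the centre are P, S — 2 points.

P, S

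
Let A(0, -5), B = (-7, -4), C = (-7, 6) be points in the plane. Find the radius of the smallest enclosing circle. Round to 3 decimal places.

6.519

Side lengths²: AB² = 50, AC² = 170, BC² = 100.
Since AC² = 170 ≥ 100 + 50 = 150, the angle opposite AC is not acute, so the smallest enclosing circle has AC as diameter.
Centre = midpoint of AC = (-3.5, 0.5), r² = 170/4 = 42.5.
r = √(42.5) ≈ 6.519.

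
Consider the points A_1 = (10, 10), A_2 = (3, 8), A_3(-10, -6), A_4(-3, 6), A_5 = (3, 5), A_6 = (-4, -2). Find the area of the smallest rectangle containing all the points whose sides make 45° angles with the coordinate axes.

162

In coordinates u = x + y, v = x − y the rectangle is axis-aligned; the map (x,y)→(u,v) scales areas by 2.
u-values: 20, 11, -16, 3, 8, -6; range = 20 − (-16) = 36.
v-values: 0, -5, -4, -9, -2, -2; range = 0 − (-9) = 9.
Area = (36 × 9) / 2 = 162.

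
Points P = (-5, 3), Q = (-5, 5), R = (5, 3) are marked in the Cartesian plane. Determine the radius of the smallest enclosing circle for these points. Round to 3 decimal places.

5.099

Side lengths²: PQ² = 4, PR² = 100, QR² = 104.
Since QR² = 104 ≥ 100 + 4 = 104, the angle opposite QR is not acute, so the smallest enclosing circle has QR as diameter.
Centre = midpoint of QR = (0, 4), r² = 104/4 = 26.
r = √26 ≈ 5.099.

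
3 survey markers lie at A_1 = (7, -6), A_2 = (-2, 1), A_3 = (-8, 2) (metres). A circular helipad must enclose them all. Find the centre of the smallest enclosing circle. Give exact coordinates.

Side lengths²: A_1A_2² = 130, A_1A_3² = 289, A_2A_3² = 37.
Since A_1A_3² = 289 ≥ 130 + 37 = 167, the angle opposite A_1A_3 is not acute, so the smallest enclosing circle has A_1A_3 as diameter.
Centre = midpoint of A_1A_3 = (-0.5, -2), r² = 289/4 = 72.25.
Centre = (-0.5, -2).

(-0.5, -2)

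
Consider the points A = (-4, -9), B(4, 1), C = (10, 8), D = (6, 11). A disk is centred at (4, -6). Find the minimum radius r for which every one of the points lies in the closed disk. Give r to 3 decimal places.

17.117

The required radius is the distance from (4, -6) to the farthest point.
Squared distances: 73, 49, 232, 293.
Maximum is 293, attained at D.
r = √293 ≈ 17.117.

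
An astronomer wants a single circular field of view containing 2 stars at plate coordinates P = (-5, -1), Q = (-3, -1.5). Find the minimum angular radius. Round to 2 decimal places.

The smallest circle enclosing two points has them as diameter endpoints.
Centre = midpoint = (-4, -1.25); r² = |PQ|²/4 = 4.25/4 = 1.0625.
r = √(1.0625) ≈ 1.03.

1.03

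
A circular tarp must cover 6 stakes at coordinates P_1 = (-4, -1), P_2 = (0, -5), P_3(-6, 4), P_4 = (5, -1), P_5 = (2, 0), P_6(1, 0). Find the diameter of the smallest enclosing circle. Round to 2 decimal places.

12.13

The minimum enclosing circle of a finite set is fixed by two of the points (as a diameter) or three (as a circumcircle).
The minimum enclosing circle is determined by three boundary points: P_2, P_3, P_4.
Their circumcentre is (-33/46, 47/46) with r² = 38909/1058.
The farthest remaining point P_1 is at distance² 15725/1058 ≤ 38909/1058.
Diameter = 2r = 2√(38909/1058) ≈ 12.13.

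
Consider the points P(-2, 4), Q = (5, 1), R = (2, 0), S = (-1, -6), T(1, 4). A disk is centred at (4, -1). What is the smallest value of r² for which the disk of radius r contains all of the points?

61

The required radius is the distance from (4, -1) to the farthest point.
Squared distances: 61, 5, 5, 50, 34.
Maximum is 61, attained at P.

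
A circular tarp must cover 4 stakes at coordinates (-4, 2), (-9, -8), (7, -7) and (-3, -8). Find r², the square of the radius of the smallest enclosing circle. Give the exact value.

A smallest enclosing disk is always determined by at most three of the input points on its boundary.
The minimum enclosing circle is determined by three boundary points: (-4, 2), (-9, -8), (7, -7).
Their circumcentre is (-69/62, -353/62) with r² = 129785/1922.
The farthest remaining point (-3, -8) is at distance² 17069/1922 ≤ 129785/1922.

129785/1922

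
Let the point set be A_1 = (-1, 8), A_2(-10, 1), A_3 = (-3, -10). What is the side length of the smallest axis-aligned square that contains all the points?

The bounding box has width 9 and height 18.
An axis-aligned square enclosing the set must have side ≥ max(width, height).
So the minimum side is max(9, 18) = 18.

18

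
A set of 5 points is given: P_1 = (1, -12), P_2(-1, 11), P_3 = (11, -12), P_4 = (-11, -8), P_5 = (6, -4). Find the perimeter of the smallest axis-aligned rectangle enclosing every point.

Width = max x − min x = 11 − (-11) = 22.
Height = max y − min y = 11 − (-12) = 23.
Perimeter = 2(22 + 23) = 90.

90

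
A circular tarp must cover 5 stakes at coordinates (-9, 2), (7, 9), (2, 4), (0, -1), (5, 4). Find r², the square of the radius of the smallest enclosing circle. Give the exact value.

76.25

The minimum enclosing circle of a finite set is fixed by two of the points (as a diameter) or three (as a circumcircle).
The farthest pair is (-9, 2)–(7, 9) with squared distance 305. The circle on this segment as diameter has centre (-1, 5.5) and r² = 305/4 = 76.25.
Check (2, 4): distance² to centre = 11.25 ≤ 76.25, so it lies inside.
All remaining points lie in this disk, and no smaller disk contains both endpoints, so this is the minimum enclosing circle.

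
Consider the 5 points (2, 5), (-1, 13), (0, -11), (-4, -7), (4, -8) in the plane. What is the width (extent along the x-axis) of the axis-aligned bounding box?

max x = 4, min x = -4, so width = 8.

8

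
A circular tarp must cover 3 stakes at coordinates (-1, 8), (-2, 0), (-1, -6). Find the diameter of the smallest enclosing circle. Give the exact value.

14

Call the three points A, B, C in the order given.
Side lengths²: AB² = 65, AC² = 196, BC² = 37.
Since AC² = 196 ≥ 65 + 37 = 102, the angle opposite AC is not acute, so the smallest enclosing circle has AC as diameter.
Centre = midpoint of AC = (-1, 1), r² = 196/4 = 49.
Diameter = 2r = 2√49 = 14.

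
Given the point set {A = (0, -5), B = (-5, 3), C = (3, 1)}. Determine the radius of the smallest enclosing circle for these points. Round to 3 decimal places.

Side lengths²: AB² = 89, AC² = 45, BC² = 68.
Since AB² = 89 < 68 + 45 = 113, the triangle is acute, so the smallest enclosing circle is the circumcircle.
Circumcentre = (-29/18, -4/9), r² = 7565/324.
r = √(7565/324) ≈ 4.832.

4.832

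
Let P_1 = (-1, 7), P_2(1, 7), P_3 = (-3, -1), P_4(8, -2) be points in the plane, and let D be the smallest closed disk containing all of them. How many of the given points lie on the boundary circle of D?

By Welzl's lemma the MEC is supported by two points (diametrically opposite) or three points (on a circumcircle).
The minimum enclosing circle is determined by three boundary points: P_1, P_3, P_4.
Their circumcentre is (2.8, 1.8) with r² = 41.48.
The farthest remaining point P_2 is at distance² 30.28 ≤ 41.48.
The points at distance exactly r from the centre are P_1, P_3, P_4 — 3 points.

3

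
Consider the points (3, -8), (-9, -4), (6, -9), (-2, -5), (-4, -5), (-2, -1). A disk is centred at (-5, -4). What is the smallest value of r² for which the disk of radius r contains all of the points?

The required radius is the distance from (-5, -4) to the farthest point.
Squared distances: 80, 16, 146, 10, 2, 18.
Maximum is 146, attained at (6, -9).

146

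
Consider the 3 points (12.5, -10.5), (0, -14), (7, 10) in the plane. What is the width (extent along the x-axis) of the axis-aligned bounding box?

12.5

max x = 12.5, min x = 0, so width = 12.5.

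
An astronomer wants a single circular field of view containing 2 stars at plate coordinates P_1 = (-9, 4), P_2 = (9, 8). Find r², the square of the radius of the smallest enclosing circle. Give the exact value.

The smallest circle enclosing two points has them as diameter endpoints.
Centre = midpoint = (0, 6); r² = |P_1P_2|²/4 = 340/4 = 85.

85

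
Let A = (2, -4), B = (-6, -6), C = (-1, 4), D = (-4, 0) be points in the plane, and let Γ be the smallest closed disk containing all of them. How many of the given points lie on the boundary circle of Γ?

3

A smallest enclosing disk is always determined by at most three of the input points on its boundary.
The minimum enclosing circle is determined by three boundary points: A, B, C.
Their circumcentre is (-41/14, -9/7) with r² = 6205/196.
The farthest remaining point D is at distance² 549/196 ≤ 6205/196.
The points at distance exactly r from the centre are A, B, C — 3 points.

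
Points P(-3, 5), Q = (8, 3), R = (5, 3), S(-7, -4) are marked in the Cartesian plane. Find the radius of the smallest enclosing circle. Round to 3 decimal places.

A smallest enclosing disk is always determined by at most three of the input points on its boundary.
The farthest pair is Q–S with squared distance 274. The circle on this segment as diameter has centre (0.5, -0.5) and r² = 274/4 = 68.5.
Check P: distance² to centre = 42.5 ≤ 68.5, so it lies inside.
All remaining points lie in this disk, and no smaller disk contains both endpoints, so this is the minimum enclosing circle.
r = √(68.5) ≈ 8.276.

8.276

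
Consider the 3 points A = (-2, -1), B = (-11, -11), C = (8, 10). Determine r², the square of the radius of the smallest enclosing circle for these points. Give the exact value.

200.5

Side lengths²: AB² = 181, AC² = 221, BC² = 802.
Since BC² = 802 ≥ 221 + 181 = 402, the angle opposite BC is not acute, so the smallest enclosing circle has BC as diameter.
Centre = midpoint of BC = (-1.5, -0.5), r² = 802/4 = 200.5.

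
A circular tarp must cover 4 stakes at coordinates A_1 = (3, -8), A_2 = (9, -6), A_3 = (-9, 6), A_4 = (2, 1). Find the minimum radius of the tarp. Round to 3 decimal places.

10.817

By Welzl's lemma the MEC is supported by two points (diametrically opposite) or three points (on a circumcircle).
The farthest pair is A_2–A_3 with squared distance 468. The circle on this segment as diameter has centre (0, 0) and r² = 468/4 = 117.
Check A_1: distance² to centre = 73 ≤ 117, so it lies inside.
All remaining points lie in this disk, and no smaller disk contains both endpoints, so this is the minimum enclosing circle.
r = √117 ≈ 10.817.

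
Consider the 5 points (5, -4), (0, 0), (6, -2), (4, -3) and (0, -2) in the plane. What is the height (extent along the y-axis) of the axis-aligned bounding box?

4

max y = 0, min y = -4, so height = 4.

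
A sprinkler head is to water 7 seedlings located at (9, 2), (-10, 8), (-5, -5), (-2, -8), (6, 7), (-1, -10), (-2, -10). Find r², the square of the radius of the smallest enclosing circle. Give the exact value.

118.2470703125

By Welzl's lemma the MEC is supported by two points (diametrically opposite) or three points (on a circumcircle).
The minimum enclosing circle is determined by three boundary points: (9, 2), (-10, 8), (-1, -10).
Their circumcentre is (-1.8125, 0.84375) with r² = 118.2470703125.
The farthest remaining point (-2, -10) is at distance² 117.6220703125 ≤ 118.2470703125.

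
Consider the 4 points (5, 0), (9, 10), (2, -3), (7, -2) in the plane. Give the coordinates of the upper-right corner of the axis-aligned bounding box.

(9, 10)

x-range [2, 9], y-range [-3, 10].
The upper-right corner is (9, 10).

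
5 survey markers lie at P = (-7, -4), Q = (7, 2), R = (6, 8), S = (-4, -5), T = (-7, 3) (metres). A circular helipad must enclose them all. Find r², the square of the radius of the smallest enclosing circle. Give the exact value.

78.25

By Welzl's lemma the MEC is supported by two points (diametrically opposite) or three points (on a circumcircle).
The farthest pair is P–R with squared distance 313. The circle on this segment as diameter has centre (-0.5, 2) and r² = 313/4 = 78.25.
Check Q: distance² to centre = 56.25 ≤ 78.25, so it lies inside.
All remaining points lie in this disk, and no smaller disk contains both endpoints, so this is the minimum enclosing circle.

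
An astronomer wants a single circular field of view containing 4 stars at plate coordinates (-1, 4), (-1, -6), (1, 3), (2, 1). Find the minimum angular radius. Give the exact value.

5

By Welzl's lemma the MEC is supported by two points (diametrically opposite) or three points (on a circumcircle).
The farthest pair is (-1, 4)–(-1, -6) with squared distance 100. The circle on this segment as diameter has centre (-1, -1) and r² = 100/4 = 25.
Check (1, 3): distance² to centre = 20 ≤ 25, so it lies inside.
All remaining points lie in this disk, and no smaller disk contains both endpoints, so this is the minimum enclosing circle.
r = √25 = 5.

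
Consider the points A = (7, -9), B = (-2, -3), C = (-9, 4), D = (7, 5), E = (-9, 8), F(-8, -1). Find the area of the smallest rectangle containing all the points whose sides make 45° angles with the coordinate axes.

In coordinates u = x + y, v = x − y the rectangle is axis-aligned; the map (x,y)→(u,v) scales areas by 2.
u-values: -2, -5, -5, 12, -1, -9; range = 12 − (-9) = 21.
v-values: 16, 1, -13, 2, -17, -7; range = 16 − (-17) = 33.
Area = (21 × 33) / 2 = 346.5.

346.5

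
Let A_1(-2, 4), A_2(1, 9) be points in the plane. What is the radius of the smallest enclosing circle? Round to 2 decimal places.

The smallest circle enclosing two points has them as diameter endpoints.
Centre = midpoint = (-0.5, 6.5); r² = |A_1A_2|²/4 = 34/4 = 8.5.
r = √(8.5) ≈ 2.92.

2.92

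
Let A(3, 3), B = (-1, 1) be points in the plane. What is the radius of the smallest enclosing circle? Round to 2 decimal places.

The smallest circle enclosing two points has them as diameter endpoints.
Centre = midpoint = (1, 2); r² = |AB|²/4 = 20/4 = 5.
r = √5 ≈ 2.24.

2.24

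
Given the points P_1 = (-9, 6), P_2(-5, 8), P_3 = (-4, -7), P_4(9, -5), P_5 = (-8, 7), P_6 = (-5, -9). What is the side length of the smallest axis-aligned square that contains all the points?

The bounding box has width 18 and height 17.
An axis-aligned square enclosing the set must have side ≥ max(width, height).
So the minimum side is max(18, 17) = 18.

18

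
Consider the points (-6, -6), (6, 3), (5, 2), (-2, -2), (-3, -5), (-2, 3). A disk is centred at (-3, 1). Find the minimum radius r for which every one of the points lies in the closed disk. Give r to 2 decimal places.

9.22

The required radius is the distance from (-3, 1) to the farthest point.
Squared distances: 58, 85, 65, 10, 36, 5.
Maximum is 85, attained at (6, 3).
r = √85 ≈ 9.22.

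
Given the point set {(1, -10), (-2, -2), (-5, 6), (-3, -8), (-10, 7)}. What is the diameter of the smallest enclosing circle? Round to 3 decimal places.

A smallest enclosing disk is always determined by at most three of the input points on its boundary.
The farthest pair is (1, -10)–(-10, 7) with squared distance 410. The circle on this segment as diameter has centre (-4.5, -1.5) and r² = 410/4 = 102.5.
Check (-2, -2): distance² to centre = 6.5 ≤ 102.5, so it lies inside.
All remaining points lie in this disk, and no smaller disk contains both endpoints, so this is the minimum enclosing circle.
Diameter = 2r = 2√(102.5) ≈ 20.248.

20.248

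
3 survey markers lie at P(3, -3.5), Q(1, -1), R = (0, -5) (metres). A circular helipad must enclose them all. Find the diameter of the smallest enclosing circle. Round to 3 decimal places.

Side lengths²: PQ² = 10.25, PR² = 11.25, QR² = 17.
Since QR² = 17 < 11.25 + 10.25 = 21.5, the triangle is acute, so the smallest enclosing circle is the circumcircle.
Circumcentre = (13/14, -87/28), r² = 3485/784.
Diameter = 2r = 2√(3485/784) ≈ 4.217.

4.217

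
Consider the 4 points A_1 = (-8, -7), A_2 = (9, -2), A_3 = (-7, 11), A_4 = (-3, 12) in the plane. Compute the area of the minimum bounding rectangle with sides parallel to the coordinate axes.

x ranges over [-8, 9], width 17.
y ranges over [-7, 12], height 19.
Area = 17 × 19 = 323.

323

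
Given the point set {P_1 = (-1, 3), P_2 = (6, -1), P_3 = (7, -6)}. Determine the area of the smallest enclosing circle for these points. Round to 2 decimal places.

Side lengths²: P_1P_2² = 65, P_1P_3² = 145, P_2P_3² = 26.
Since P_1P_3² = 145 ≥ 65 + 26 = 91, the angle opposite P_1P_3 is not acute, so the smallest enclosing circle has P_1P_3 as diameter.
Centre = midpoint of P_1P_3 = (3, -1.5), r² = 145/4 = 36.25.
Area = π·r² = π·36.25 ≈ 113.88.

113.88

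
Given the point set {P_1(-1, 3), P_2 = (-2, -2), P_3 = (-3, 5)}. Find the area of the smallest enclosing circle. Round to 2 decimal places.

39.27

Side lengths²: P_1P_2² = 26, P_1P_3² = 8, P_2P_3² = 50.
Since P_2P_3² = 50 ≥ 26 + 8 = 34, the angle opposite P_2P_3 is not acute, so the smallest enclosing circle has P_2P_3 as diameter.
Centre = midpoint of P_2P_3 = (-2.5, 1.5), r² = 50/4 = 12.5.
Area = π·r² = π·12.5 ≈ 39.27.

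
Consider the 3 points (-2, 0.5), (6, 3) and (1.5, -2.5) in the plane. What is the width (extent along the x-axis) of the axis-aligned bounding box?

max x = 6, min x = -2, so width = 8.

8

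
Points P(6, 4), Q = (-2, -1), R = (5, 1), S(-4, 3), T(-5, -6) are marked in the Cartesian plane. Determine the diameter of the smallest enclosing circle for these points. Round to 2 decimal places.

14.87

The minimum enclosing circle of a finite set is fixed by two of the points (as a diameter) or three (as a circumcircle).
The farthest pair is P–T with squared distance 221. The circle on this segment as diameter has centre (0.5, -1) and r² = 221/4 = 55.25.
Check Q: distance² to centre = 6.25 ≤ 55.25, so it lies inside.
All remaining points lie in this disk, and no smaller disk contains both endpoints, so this is the minimum enclosing circle.
Diameter = 2r = 2√(55.25) ≈ 14.87.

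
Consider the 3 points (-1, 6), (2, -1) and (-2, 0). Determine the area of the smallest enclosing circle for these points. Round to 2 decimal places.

45.55

Call the three points A, B, C in the order given.
Side lengths²: AB² = 58, AC² = 37, BC² = 17.
Since AB² = 58 ≥ 37 + 17 = 54, the angle opposite AB is not acute, so the smallest enclosing circle has AB as diameter.
Centre = midpoint of AB = (0.5, 2.5), r² = 58/4 = 14.5.
Area = π·r² = π·14.5 ≈ 45.55.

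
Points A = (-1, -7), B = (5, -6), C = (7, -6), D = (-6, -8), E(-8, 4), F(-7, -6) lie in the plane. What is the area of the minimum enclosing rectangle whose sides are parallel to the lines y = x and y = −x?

In coordinates u = x + y, v = x − y the rectangle is axis-aligned; the map (x,y)→(u,v) scales areas by 2.
u-values: -8, -1, 1, -14, -4, -13; range = 1 − (-14) = 15.
v-values: 6, 11, 13, 2, -12, -1; range = 13 − (-12) = 25.
Area = (15 × 25) / 2 = 187.5.

187.5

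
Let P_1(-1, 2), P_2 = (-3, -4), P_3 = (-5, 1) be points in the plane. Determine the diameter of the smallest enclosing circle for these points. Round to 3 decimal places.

6.383

Side lengths²: P_1P_2² = 40, P_1P_3² = 17, P_2P_3² = 29.
Since P_1P_2² = 40 < 29 + 17 = 46, the triangle is acute, so the smallest enclosing circle is the circumcircle.
Circumcentre = (-53/22, -19/22), r² = 2465/242.
Diameter = 2r = 2√(2465/242) ≈ 6.383.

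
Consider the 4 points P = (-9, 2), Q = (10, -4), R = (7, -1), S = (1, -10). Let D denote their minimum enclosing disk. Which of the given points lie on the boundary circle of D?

By Welzl's lemma the MEC is supported by two points (diametrically opposite) or three points (on a circumcircle).
The farthest pair is P–Q with squared distance 397. The circle on this segment as diameter has centre (0.5, -1) and r² = 397/4 = 99.25.
Check R: distance² to centre = 42.25 ≤ 99.25, so it lies inside.
All remaining points lie in this disk, and no smaller disk contains both endpoints, so this is the minimum enclosing circle.
The points at distance exactly r from the centre are P, Q — 2 points.

P, Q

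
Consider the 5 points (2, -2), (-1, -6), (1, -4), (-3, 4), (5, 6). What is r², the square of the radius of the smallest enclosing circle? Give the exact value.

45

A smallest enclosing disk is always determined by at most three of the input points on its boundary.
The farthest pair is (-1, -6)–(5, 6) with squared distance 180. The circle on this segment as diameter has centre (2, 0) and r² = 180/4 = 45.
Check (2, -2): distance² to centre = 4 ≤ 45, so it lies inside.
All remaining points lie in this disk, and no smaller disk contains both endpoints, so this is the minimum enclosing circle.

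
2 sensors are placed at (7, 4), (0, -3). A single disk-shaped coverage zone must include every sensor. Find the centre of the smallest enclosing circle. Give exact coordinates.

(3.5, 0.5)

The smallest circle enclosing two points has them as diameter endpoints.
Centre = midpoint = (3.5, 0.5); r² = |(7, 4)−(0, -3)|²/4 = 98/4 = 24.5.
Centre = (3.5, 0.5).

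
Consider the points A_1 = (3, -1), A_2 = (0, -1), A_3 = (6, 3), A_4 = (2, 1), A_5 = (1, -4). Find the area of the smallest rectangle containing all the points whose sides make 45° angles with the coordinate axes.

In coordinates u = x + y, v = x − y the rectangle is axis-aligned; the map (x,y)→(u,v) scales areas by 2.
u-values: 2, -1, 9, 3, -3; range = 9 − (-3) = 12.
v-values: 4, 1, 3, 1, 5; range = 5 − 1 = 4.
Area = (12 × 4) / 2 = 24.

24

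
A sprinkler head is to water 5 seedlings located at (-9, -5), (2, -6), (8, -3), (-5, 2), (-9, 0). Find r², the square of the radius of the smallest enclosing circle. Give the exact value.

43657/578

A smallest enclosing disk is always determined by at most three of the input points on its boundary.
The minimum enclosing circle is determined by three boundary points: (-9, -5), (8, -3), (-9, 0).
Their circumcentre is (-23/34, -2.5) with r² = 43657/578.
The farthest remaining point (-5, 2) is at distance² 22509/578 ≤ 43657/578.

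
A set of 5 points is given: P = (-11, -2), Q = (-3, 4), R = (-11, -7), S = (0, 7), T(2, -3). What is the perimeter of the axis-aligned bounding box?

54

Width = max x − min x = 2 − (-11) = 13.
Height = max y − min y = 7 − (-7) = 14.
Perimeter = 2(13 + 14) = 54.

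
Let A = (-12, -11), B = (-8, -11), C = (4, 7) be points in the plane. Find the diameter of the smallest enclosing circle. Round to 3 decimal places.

24.083

Side lengths²: AB² = 16, AC² = 580, BC² = 468.
Since AC² = 580 ≥ 468 + 16 = 484, the angle opposite AC is not acute, so the smallest enclosing circle has AC as diameter.
Centre = midpoint of AC = (-4, -2), r² = 580/4 = 145.
Diameter = 2r = 2√145 ≈ 24.083.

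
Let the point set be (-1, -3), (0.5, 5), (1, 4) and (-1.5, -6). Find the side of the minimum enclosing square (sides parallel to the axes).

The bounding box has width 2.5 and height 11.
An axis-aligned square enclosing the set must have side ≥ max(width, height).
So the minimum side is max(2.5, 11) = 11.

11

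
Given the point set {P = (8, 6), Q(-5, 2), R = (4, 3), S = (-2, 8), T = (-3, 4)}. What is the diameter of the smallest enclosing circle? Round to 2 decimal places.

The farthest pair is P–Q with squared distance 185. The circle on this segment as diameter has centre (1.5, 4) and r² = 185/4 = 46.25.
Check R: distance² to centre = 7.25 ≤ 46.25, so it lies inside.
All remaining points lie in this disk, and no smaller disk contains both endpoints, so this is the minimum enclosing circle.
Diameter = 2r = 2√(46.25) ≈ 13.60.

13.60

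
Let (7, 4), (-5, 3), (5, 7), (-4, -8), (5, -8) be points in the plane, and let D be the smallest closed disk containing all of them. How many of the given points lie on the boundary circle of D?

The farthest pair is (5, 7)–(-4, -8) with squared distance 306. The circle on this segment as diameter has centre (0.5, -0.5) and r² = 306/4 = 76.5.
Check (7, 4): distance² to centre = 62.5 ≤ 76.5, so it lies inside.
All remaining points lie in this disk, and no smaller disk contains both endpoints, so this is the minimum enclosing circle.
The points at distance exactly r from the centre are (5, 7), (-4, -8), (5, -8) — 3 points.

3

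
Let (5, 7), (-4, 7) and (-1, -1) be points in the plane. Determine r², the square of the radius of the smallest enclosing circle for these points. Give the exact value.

28.515625

Call the three points A, B, C in the order given.
Side lengths²: AB² = 81, AC² = 100, BC² = 73.
Since AC² = 100 < 81 + 73 = 154, the triangle is acute, so the smallest enclosing circle is the circumcircle.
Circumcentre = (0.5, 4.125), r² = 28.515625.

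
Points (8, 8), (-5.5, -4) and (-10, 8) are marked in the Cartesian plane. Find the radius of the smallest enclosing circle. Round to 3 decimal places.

Call the three points A, B, C in the order given.
Side lengths²: AB² = 326.25, AC² = 324, BC² = 164.25.
Since AB² = 326.25 < 324 + 164.25 = 488.25, the triangle is acute, so the smallest enclosing circle is the circumcircle.
Circumcentre = (-1, 4.53125), r² = 93.0322265625.
r = √(93.0322265625) ≈ 9.645.

9.645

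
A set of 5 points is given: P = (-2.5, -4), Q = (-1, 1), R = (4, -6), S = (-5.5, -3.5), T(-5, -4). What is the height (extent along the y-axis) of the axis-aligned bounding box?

max y = 1, min y = -6, so height = 7.

7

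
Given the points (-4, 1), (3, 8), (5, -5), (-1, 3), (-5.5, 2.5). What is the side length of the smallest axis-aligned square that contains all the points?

13

The bounding box has width 10.5 and height 13.
An axis-aligned square enclosing the set must have side ≥ max(width, height).
So the minimum side is max(10.5, 13) = 13.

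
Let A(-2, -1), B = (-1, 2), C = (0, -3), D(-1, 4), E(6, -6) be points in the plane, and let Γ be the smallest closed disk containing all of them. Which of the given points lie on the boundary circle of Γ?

D, E

A smallest enclosing disk is always determined by at most three of the input points on its boundary.
The farthest pair is D–E with squared distance 149. The circle on this segment as diameter has centre (2.5, -1) and r² = 149/4 = 37.25.
Check A: distance² to centre = 20.25 ≤ 37.25, so it lies inside.
All remaining points lie in this disk, and no smaller disk contains both endpoints, so this is the minimum enclosing circle.
The points at distance exactly r from the centre are D, E — 2 points.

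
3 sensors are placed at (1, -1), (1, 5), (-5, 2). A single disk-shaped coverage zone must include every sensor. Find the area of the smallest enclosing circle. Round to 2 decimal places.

44.18

Call the three points A, B, C in the order given.
Side lengths²: AB² = 36, AC² = 45, BC² = 45.
Since BC² = 45 < 45 + 36 = 81, the triangle is acute, so the smallest enclosing circle is the circumcircle.
Circumcentre = (-1.25, 2), r² = 14.0625.
Area = π·r² = π·14.0625 ≈ 44.18.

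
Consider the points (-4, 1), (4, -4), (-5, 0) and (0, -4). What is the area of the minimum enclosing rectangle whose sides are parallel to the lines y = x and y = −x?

In coordinates u = x + y, v = x − y the rectangle is axis-aligned; the map (x,y)→(u,v) scales areas by 2.
u-values: -3, 0, -5, -4; range = 0 − (-5) = 5.
v-values: -5, 8, -5, 4; range = 8 − (-5) = 13.
Area = (5 × 13) / 2 = 32.5.

32.5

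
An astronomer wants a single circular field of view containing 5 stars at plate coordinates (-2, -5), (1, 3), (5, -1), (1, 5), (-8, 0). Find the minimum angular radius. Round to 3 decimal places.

A smallest enclosing disk is always determined by at most three of the input points on its boundary.
The farthest pair is (5, -1)–(-8, 0) with squared distance 170. The circle on this segment as diameter has centre (-1.5, -0.5) and r² = 170/4 = 42.5.
Check (-2, -5): distance² to centre = 20.5 ≤ 42.5, so it lies inside.
All remaining points lie in this disk, and no smaller disk contains both endpoints, so this is the minimum enclosing circle.
r = √(42.5) ≈ 6.519.

6.519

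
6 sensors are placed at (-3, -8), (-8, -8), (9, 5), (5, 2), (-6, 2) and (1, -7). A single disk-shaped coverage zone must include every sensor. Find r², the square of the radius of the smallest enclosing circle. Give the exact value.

114.5

The minimum enclosing circle of a finite set is fixed by two of the points (as a diameter) or three (as a circumcircle).
The farthest pair is (-8, -8)–(9, 5) with squared distance 458. The circle on this segment as diameter has centre (0.5, -1.5) and r² = 458/4 = 114.5.
Check (-3, -8): distance² to centre = 54.5 ≤ 114.5, so it lies inside.
All remaining points lie in this disk, and no smaller disk contains both endpoints, so this is the minimum enclosing circle.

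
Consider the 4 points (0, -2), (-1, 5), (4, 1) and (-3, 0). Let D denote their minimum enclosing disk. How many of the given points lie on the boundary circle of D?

3

The minimum enclosing circle of a finite set is fixed by two of the points (as a diameter) or three (as a circumcircle).
The minimum enclosing circle is determined by three boundary points: (-1, 5), (4, 1), (-3, 0).
Their circumcentre is (23/66, 103/66) with r² = 29725/2178.
The farthest remaining point (0, -2) is at distance² 27877/2178 ≤ 29725/2178.
The points at distance exactly r from the centre are (-1, 5), (4, 1), (-3, 0) — 3 points.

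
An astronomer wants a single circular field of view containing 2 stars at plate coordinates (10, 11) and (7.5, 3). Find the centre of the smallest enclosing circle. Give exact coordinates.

The smallest circle enclosing two points has them as diameter endpoints.
Centre = midpoint = (8.75, 7); r² = |(10, 11)−(7.5, 3)|²/4 = 70.25/4 = 17.5625.
Centre = (8.75, 7).

(8.75, 7)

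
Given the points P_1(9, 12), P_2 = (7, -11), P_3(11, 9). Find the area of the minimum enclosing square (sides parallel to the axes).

529

The bounding box has width 4 and height 23.
An axis-aligned square enclosing the set must have side ≥ max(width, height).
So the minimum side is max(4, 23) = 23.
Area = 23² = 529.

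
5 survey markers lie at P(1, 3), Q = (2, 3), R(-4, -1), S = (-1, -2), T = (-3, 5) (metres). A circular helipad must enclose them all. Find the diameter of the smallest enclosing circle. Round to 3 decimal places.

7.382

A smallest enclosing disk is always determined by at most three of the input points on its boundary.
The minimum enclosing circle is determined by three boundary points: Q, R, T.
Their circumcentre is (-1.4375, 1.65625) with r² = 13.6220703125.
The farthest remaining point S is at distance² 13.5595703125 ≤ 13.6220703125.
Diameter = 2r = 2√(13.6220703125) ≈ 7.382.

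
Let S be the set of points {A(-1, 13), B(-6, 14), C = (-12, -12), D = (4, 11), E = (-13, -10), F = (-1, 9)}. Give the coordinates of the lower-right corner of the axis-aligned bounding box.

(4, -12)

x-range [-13, 4], y-range [-12, 14].
The lower-right corner is (4, -12).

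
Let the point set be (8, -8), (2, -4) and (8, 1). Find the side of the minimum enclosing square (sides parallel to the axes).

The bounding box has width 6 and height 9.
An axis-aligned square enclosing the set must have side ≥ max(width, height).
So the minimum side is max(6, 9) = 9.

9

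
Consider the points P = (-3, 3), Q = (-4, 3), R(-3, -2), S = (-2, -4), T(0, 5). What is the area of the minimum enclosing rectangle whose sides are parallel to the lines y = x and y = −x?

49.5

In coordinates u = x + y, v = x − y the rectangle is axis-aligned; the map (x,y)→(u,v) scales areas by 2.
u-values: 0, -1, -5, -6, 5; range = 5 − (-6) = 11.
v-values: -6, -7, -1, 2, -5; range = 2 − (-7) = 9.
Area = (11 × 9) / 2 = 49.5.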